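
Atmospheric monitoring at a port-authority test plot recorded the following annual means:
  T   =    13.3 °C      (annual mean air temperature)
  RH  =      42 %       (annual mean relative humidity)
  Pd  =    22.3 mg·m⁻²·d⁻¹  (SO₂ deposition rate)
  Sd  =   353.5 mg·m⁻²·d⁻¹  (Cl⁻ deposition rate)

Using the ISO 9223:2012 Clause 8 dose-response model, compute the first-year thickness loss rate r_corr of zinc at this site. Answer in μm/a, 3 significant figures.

zinc: temperature factor f = -0.071·(3.3) = -0.2343
  Pd branch = 0.0129·Pd^0.44·e^(0.046·RH+f) = 0.2762 μm/a
  Sd branch = 0.0175·Sd^0.57·e^(0.008·RH+0.085·T) = 2.15 μm/a
  r_corr = 0.2762 + 2.15 = 2.427 μm/a

r_corr = 2.43 μm/a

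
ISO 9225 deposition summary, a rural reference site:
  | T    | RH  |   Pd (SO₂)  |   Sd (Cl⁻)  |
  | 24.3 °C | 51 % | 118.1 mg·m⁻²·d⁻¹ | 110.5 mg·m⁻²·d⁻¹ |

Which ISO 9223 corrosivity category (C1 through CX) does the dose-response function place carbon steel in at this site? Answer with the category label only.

C4

carbon steel: T>10 °C ⇒ hinge -0.054·(24.3−10) = -0.7722
  sulphur-dioxide contribution → 27.11 μm/a
  chloride contribution → 26.82 μm/a
  ⇒ r_corr(carbon steel) = 53.94 μm/a
ISO 9223 Table 2 (carbon steel): 50 < 53.9 ≤ 80 μm/a ⇒ C4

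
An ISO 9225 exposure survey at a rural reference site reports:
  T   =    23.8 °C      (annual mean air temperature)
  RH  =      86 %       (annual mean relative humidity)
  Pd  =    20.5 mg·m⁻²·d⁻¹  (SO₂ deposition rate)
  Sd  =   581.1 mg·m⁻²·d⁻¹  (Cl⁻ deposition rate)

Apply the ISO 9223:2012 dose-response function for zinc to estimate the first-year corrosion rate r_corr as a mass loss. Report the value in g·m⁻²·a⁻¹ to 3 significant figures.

zinc: temperature factor f = -0.071·(13.8) = -0.9798
  SO₂ term: 0.0129·20.5^0.44·exp(0.046·86-0.9798) = 0.9557
  Sd branch = 0.0175·Sd^0.57·e^(0.008·RH+0.085·T) = 9.909 μm/a
  r_corr = 0.9557 + 9.909 = 10.86 μm/a
Convert to mass loss: 10.86 μm/a × 7.14 g/cm³ = 77.57 g·m⁻²·a⁻¹

r_corr = 77.6 g·m⁻²·a⁻¹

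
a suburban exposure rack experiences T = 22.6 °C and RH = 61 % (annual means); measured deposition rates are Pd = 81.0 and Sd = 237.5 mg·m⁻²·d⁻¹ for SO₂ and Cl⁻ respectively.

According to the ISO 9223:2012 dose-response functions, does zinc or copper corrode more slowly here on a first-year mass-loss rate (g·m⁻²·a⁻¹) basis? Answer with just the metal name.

zinc: T>10 °C ⇒ hinge -0.071·(22.6−10) = -0.8946
  Pd branch = 0.0129·Pd^0.44·e^(0.046·RH+f) = 0.6032 μm/a
  Sd branch = 0.0175·Sd^0.57·e^(0.008·RH+0.085·T) = 4.399 μm/a
  sum: 0.6032 + 4.399 → r_corr = 5.002 μm/a
  mass loss = 5.002 μm/a × 7.14 g/cm³ = 35.72 g·m⁻²·a⁻¹
copper: temperature factor f = -0.080·(12.6) = -1.0080
  SO₂ term: 0.0053·81.0^0.26·exp(0.059·61-1.0080) = 0.2217
  Sd branch = 0.01025·Sd^0.27·e^(0.036·RH+0.049·T) = 1.221 μm/a
  sum: 0.2217 + 1.221 → r_corr = 1.443 μm/a
  mass loss = 1.443 μm/a × 8.96 g/cm³ = 12.93 g·m⁻²·a⁻¹
Ordering by g·m⁻²·a⁻¹: zinc (35.7) > copper (12.9)

copper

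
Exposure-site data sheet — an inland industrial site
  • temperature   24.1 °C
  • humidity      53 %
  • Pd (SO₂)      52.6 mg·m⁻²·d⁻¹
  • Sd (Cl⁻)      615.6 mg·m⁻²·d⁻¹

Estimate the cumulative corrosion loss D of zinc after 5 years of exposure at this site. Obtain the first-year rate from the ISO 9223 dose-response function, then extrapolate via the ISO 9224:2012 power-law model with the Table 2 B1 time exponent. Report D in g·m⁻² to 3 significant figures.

D(5) = 221 g·m⁻²

zinc: temperature factor f = -0.071·(14.1) = -1.0011
  sulphur-dioxide contribution → 0.3104 μm/a
  chloride contribution → 8.067 μm/a
  total first-year rate 8.378 μm/a
ISO 9224: D(t) = r_corr · t^b with b = 0.813 (zinc, B1)
  D(5) = 8.378 × 5^0.813 = 8.378 × 3.701 = 31 μm
  Mass loss = 31 μm × 7.14 g/cm³ = 221.4 g·m⁻²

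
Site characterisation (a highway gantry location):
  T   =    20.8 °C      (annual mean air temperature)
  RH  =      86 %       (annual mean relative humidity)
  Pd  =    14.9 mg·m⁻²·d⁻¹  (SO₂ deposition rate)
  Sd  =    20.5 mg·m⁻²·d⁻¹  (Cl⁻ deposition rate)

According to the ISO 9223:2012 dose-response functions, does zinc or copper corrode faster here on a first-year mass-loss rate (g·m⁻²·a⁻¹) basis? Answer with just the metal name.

copper

zinc: T>10 °C ⇒ hinge -0.071·(20.8−10) = -0.7668
  sulphur-dioxide contribution → 1.028 μm/a
  chloride contribution → 1.141 μm/a
  ⇒ r_corr(zinc) = 2.169 μm/a
  mass loss = 2.169 μm/a × 7.14 g/cm³ = 15.49 g·m⁻²·a⁻¹
copper: temperature factor f = -0.080·(10.8) = -0.8640
  sulphur-dioxide contribution → 0.7206 μm/a
  chloride contribution → 1.419 μm/a
  ⇒ r_corr(copper) = 2.14 μm/a
  mass loss = 2.14 μm/a × 8.96 g/cm³ = 19.17 g·m⁻²·a⁻¹
Ordering by g·m⁻²·a⁻¹: copper (19.2) > zinc (15.5)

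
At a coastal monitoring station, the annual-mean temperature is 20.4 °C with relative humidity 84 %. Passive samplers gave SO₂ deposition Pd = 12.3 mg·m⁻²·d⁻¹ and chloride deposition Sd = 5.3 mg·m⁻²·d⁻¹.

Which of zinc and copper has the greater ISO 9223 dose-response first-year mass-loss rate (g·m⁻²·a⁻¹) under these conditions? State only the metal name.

zinc: T>10 °C ⇒ hinge -0.071·(20.4−10) = -0.7384
  sulphur-dioxide contribution → 0.8863 μm/a
  chloride contribution → 0.5021 μm/a
  total first-year rate 1.388 μm/a
  mass loss = 1.388 μm/a × 7.14 g/cm³ = 9.913 g·m⁻²·a⁻¹
copper: T>10 °C ⇒ hinge -0.080·(20.4−10) = -0.8320
  sulphur-dioxide contribution → 0.629 μm/a
  chloride contribution → 0.8989 μm/a
  total first-year rate 1.528 μm/a
  mass loss = 1.528 μm/a × 8.96 g/cm³ = 13.69 g·m⁻²·a⁻¹
Ordering by g·m⁻²·a⁻¹: copper (13.7) > zinc (9.91)

copper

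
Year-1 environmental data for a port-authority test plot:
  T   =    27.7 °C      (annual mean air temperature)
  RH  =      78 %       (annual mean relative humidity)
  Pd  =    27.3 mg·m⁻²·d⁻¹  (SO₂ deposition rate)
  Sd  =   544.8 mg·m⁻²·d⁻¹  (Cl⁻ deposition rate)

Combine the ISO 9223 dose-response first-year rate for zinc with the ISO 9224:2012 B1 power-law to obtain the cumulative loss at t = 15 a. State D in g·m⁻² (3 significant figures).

D(15) = 842 g·m⁻²

zinc: T>10 °C ⇒ hinge -0.071·(27.7−10) = -1.2567
  sulphur-dioxide contribution → 0.5688 μm/a
  chloride contribution → 12.48 μm/a
  total first-year rate 13.05 μm/a
Power-law: D(15) = r_corr · 15^0.813
  D(15) = 13.05 × 15^0.813 = 13.05 × 9.04 = 118 μm
  Mass loss = 118 μm × 7.14 g/cm³ = 842.3 g·m⁻²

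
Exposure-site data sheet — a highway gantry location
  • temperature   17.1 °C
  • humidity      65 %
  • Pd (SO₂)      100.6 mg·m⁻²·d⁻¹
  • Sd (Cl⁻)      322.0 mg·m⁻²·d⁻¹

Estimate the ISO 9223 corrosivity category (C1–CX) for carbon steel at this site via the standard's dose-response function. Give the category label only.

carbon steel: T>10 °C ⇒ hinge -0.054·(17.1−10) = -0.3834
  sulphur-dioxide contribution → 48.69 μm/a
  chloride contribution → 61.96 μm/a
  ⇒ r_corr(carbon steel) = 110.6 μm/a
Category bounds: 80…200 μm/a bracket r_corr ⇒ C5

C5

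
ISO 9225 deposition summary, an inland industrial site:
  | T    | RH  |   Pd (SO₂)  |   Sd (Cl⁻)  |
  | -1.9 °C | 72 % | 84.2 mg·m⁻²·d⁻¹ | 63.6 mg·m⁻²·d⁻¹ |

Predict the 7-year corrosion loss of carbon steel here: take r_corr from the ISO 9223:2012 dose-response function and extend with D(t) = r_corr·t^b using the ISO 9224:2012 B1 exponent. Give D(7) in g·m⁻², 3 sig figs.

carbon steel: temperature factor f = +0.150·(-11.9) = -1.7850
  sulphur-dioxide contribution → 12.57 μm/a
  chloride contribution → 13.35 μm/a
  ⇒ r_corr(carbon steel) = 25.92 μm/a
ISO 9224: D(t) = r_corr · t^b with b = 0.523 (carbon steel, B1)
  D(7) = 25.92 × 7^0.523 = 25.92 × 2.767 = 71.73 μm
  Mass loss = 71.73 μm × 7.85 g/cm³ = 563.1 g·m⁻²

D(7) = 563 g·m⁻²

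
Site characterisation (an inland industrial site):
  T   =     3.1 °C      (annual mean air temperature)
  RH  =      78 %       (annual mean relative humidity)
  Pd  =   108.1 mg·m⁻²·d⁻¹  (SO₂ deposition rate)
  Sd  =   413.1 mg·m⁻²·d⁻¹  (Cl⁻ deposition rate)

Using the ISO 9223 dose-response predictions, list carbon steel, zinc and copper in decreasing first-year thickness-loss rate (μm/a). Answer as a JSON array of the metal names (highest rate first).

carbon steel: f(T) = +0.150·(T−10) [T≤10 °C] = -1.0350
  Pd branch = 1.77·Pd^0.52·e^(0.02·RH+f) = 34.16 μm/a
  Sd branch = 0.102·Sd^0.62·e^(0.033·RH+0.04·T) = 63.43 μm/a
  r_corr = 34.16 + 63.43 = 97.59 μm/a
zinc: T≤10 °C ⇒ hinge +0.038·(3.1−10) = -0.2622
  Pd branch = 0.0129·Pd^0.44·e^(0.046·RH+f) = 2.817 μm/a
  Sd branch = 0.0175·Sd^0.57·e^(0.008·RH+0.085·T) = 1.317 μm/a
  sum: 2.817 + 1.317 → r_corr = 4.135 μm/a
copper: f(T) = +0.126·(T−10) [T≤10 °C] = -0.8694
  SO₂ term: 0.0053·108.1^0.26·exp(0.059·78-0.8694) = 0.7484
  Cl⁻ term: 0.01025·413.1^0.27·exp(0.036·78+0.049·3.1) = 1.006
  r_corr = 0.7484 + 1.006 = 1.754 μm/a
Ordering by μm/a: carbon steel (97.6) > zinc (4.13) > copper (1.75)

["carbon steel", "zinc", "copper"]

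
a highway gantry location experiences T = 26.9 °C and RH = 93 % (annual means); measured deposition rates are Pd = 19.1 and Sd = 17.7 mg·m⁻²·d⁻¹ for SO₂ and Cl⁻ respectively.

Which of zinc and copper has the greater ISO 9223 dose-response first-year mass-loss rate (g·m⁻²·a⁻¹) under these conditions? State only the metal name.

zinc: T>10 °C ⇒ hinge -0.071·(26.9−10) = -1.1999
  SO₂ term: 0.0129·19.1^0.44·exp(0.046·93-1.1999) = 1.026
  Sd branch = 0.0175·Sd^0.57·e^(0.008·RH+0.085·T) = 1.864 μm/a
  r_corr = 1.026 + 1.864 = 2.89 μm/a
  mass loss = 2.89 μm/a × 7.14 g/cm³ = 20.63 g·m⁻²·a⁻¹
copper: T>10 °C ⇒ hinge -0.080·(26.9−10) = -1.3520
  Pd branch = 0.0053·Pd^0.26·e^(0.059·RH+f) = 0.7131 μm/a
  Cl⁻ term: 0.01025·17.7^0.27·exp(0.036·93+0.049·26.9) = 2.367
  r_corr = 0.7131 + 2.367 = 3.08 μm/a
  mass loss = 3.08 μm/a × 8.96 g/cm³ = 27.59 g·m⁻²·a⁻¹
Ordering by g·m⁻²·a⁻¹: copper (27.6) > zinc (20.6)

copper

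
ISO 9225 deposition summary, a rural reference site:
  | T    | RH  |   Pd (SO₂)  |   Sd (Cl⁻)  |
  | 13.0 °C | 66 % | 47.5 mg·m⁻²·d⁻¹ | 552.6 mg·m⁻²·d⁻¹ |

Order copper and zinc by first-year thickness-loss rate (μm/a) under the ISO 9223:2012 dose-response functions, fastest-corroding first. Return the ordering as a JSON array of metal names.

["zinc", "copper"]

copper: f(T) = -0.080·(T−10) [T>10 °C] = -0.2400
  SO₂ term: 0.0053·47.5^0.26·exp(0.059·66-0.2400) = 0.5586
  Cl⁻ term: 0.01025·552.6^0.27·exp(0.036·66+0.049·13.0) = 1.147
  r_corr = 0.5586 + 1.147 = 1.706 μm/a
zinc: T>10 °C ⇒ hinge -0.071·(13.0−10) = -0.2130
  Pd branch = 0.0129·Pd^0.44·e^(0.046·RH+f) = 1.187 μm/a
  Sd branch = 0.0175·Sd^0.57·e^(0.008·RH+0.085·T) = 3.277 μm/a
  r_corr = 1.187 + 3.277 = 4.463 μm/a
Ordering by μm/a: zinc (4.46) > copper (1.71)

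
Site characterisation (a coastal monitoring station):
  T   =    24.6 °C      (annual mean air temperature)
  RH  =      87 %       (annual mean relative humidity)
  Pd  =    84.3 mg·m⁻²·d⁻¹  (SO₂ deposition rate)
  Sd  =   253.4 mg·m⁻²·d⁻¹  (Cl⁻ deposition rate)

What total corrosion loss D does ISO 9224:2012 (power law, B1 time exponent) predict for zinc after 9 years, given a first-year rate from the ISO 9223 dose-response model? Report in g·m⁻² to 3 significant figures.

zinc: temperature factor f = -0.071·(14.6) = -1.0366
  Pd branch = 0.0129·Pd^0.44·e^(0.046·RH+f) = 1.761 μm/a
  Sd branch = 0.0175·Sd^0.57·e^(0.008·RH+0.085·T) = 6.662 μm/a
  r_corr = 1.761 + 6.662 = 8.423 μm/a
Power-law: D(9) = r_corr · 9^0.813
  D(9) = 8.423 × 9^0.813 = 8.423 × 5.968 = 50.26 μm
  Mass loss = 50.26 μm × 7.14 g/cm³ = 358.9 g·m⁻²

D(9) = 359 g·m⁻²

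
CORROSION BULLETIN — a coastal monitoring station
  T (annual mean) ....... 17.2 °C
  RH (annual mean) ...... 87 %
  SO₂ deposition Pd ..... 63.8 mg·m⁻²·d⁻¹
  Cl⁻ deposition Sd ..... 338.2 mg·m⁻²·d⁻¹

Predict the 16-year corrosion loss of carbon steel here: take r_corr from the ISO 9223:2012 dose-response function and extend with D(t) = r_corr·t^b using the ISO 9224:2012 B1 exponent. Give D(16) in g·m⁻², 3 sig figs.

D(16) = 6.42e+03 g·m⁻²

carbon steel: f(T) = -0.054·(T−10) [T>10 °C] = -0.3888
  SO₂ term: 1.77·63.8^0.52·exp(0.02·87-0.3888) = 59.33
  Sd branch = 0.102·Sd^0.62·e^(0.033·RH+0.04·T) = 132.5 μm/a
  r_corr = 59.33 + 132.5 = 191.9 μm/a
Power-law: D(16) = r_corr · 16^0.523
  D(16) = 191.9 × 16^0.523 = 191.9 × 4.263 = 818 μm
  Mass loss = 818 μm × 7.85 g/cm³ = 6421 g·m⁻²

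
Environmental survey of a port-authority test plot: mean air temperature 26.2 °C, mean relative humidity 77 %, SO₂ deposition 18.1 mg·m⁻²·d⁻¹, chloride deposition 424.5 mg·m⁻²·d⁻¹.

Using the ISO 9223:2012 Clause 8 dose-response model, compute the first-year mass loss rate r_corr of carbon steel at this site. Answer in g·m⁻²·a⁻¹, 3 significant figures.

carbon steel: temperature factor f = -0.054·(16.2) = -0.8748
  sulphur-dioxide contribution → 15.52 μm/a
  chloride contribution → 157.2 μm/a
  ⇒ r_corr(carbon steel) = 172.8 μm/a
Convert to mass loss: 172.8 μm/a × 7.85 g/cm³ = 1356 g·m⁻²·a⁻¹

r_corr = 1.36e+03 g·m⁻²·a⁻¹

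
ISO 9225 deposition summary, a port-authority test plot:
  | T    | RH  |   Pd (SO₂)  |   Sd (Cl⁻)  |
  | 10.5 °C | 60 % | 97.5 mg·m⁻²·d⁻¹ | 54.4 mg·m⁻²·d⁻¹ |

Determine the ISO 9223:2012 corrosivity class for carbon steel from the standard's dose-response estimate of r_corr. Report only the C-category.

carbon steel: T>10 °C ⇒ hinge -0.054·(10.5−10) = -0.0270
  SO₂ term: 1.77·97.5^0.52·exp(0.02·60-0.0270) = 61.9
  Sd branch = 0.102·Sd^0.62·e^(0.033·RH+0.04·T) = 13.4 μm/a
  r_corr = 61.9 + 13.4 = 75.3 μm/a
ISO 9223 Table 2 (carbon steel): 50 < 75.3 ≤ 80 μm/a ⇒ C4

C4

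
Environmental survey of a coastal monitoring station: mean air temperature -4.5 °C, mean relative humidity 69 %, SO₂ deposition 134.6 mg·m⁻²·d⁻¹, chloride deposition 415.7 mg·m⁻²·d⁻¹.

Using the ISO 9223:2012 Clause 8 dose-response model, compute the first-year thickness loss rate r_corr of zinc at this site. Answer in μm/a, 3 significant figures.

r_corr = 2.18 μm/a

zinc: temperature factor f = +0.038·(-14.5) = -0.5510
  SO₂ term: 0.0129·134.6^0.44·exp(0.046·69-0.5510) = 1.536
  Cl⁻ term: 0.0175·415.7^0.57·exp(0.008·69+0.085·-4.5) = 0.6447
  sum: 1.536 + 0.6447 → r_corr = 2.181 μm/a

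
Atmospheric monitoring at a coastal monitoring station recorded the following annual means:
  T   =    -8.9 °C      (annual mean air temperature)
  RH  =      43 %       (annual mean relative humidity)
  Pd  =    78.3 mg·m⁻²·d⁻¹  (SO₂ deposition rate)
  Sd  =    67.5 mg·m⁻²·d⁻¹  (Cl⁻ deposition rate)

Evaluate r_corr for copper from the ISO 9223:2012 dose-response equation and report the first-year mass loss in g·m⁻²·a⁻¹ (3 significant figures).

r_corr = 1.04 g·m⁻²·a⁻¹

copper: f(T) = +0.126·(T−10) [T≤10 °C] = -2.3814
  Pd branch = 0.0053·Pd^0.26·e^(0.059·RH+f) = 0.01924 μm/a
  Cl⁻ term: 0.01025·67.5^0.27·exp(0.036·43+0.049·-8.9) = 0.09717
  r_corr = 0.01924 + 0.09717 = 0.1164 μm/a
Convert to mass loss: 0.1164 μm/a × 8.96 g/cm³ = 1.043 g·m⁻²·a⁻¹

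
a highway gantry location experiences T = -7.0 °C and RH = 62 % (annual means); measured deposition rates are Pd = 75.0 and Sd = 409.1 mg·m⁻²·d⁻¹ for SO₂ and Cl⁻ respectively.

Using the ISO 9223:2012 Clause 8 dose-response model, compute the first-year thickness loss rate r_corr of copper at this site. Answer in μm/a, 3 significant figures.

copper: f(T) = +0.126·(T−10) [T≤10 °C] = -2.1420
  sulphur-dioxide contribution → 0.07416 μm/a
  chloride contribution → 0.3438 μm/a
  total first-year rate 0.418 μm/a

r_corr = 0.418 μm/a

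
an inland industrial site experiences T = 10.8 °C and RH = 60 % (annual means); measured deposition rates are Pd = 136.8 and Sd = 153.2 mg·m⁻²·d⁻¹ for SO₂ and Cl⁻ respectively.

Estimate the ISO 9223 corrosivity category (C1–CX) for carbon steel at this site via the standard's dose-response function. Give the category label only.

carbon steel: f(T) = -0.054·(T−10) [T>10 °C] = -0.0432
  SO₂ term: 1.77·136.8^0.52·exp(0.02·60-0.0432) = 72.63
  Sd branch = 0.102·Sd^0.62·e^(0.033·RH+0.04·T) = 25.76 μm/a
  r_corr = 72.63 + 25.76 = 98.39 μm/a
Category bounds: 80…200 μm/a bracket r_corr ⇒ C5

C5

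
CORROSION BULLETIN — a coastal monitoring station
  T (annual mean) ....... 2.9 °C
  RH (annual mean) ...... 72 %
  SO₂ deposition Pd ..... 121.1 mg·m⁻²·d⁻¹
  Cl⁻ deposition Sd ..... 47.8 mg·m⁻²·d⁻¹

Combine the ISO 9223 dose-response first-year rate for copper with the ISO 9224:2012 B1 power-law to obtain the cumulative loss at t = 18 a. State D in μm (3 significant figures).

copper: f(T) = +0.126·(T−10) [T≤10 °C] = -0.8946
  sulphur-dioxide contribution → 0.5275 μm/a
  chloride contribution → 0.4483 μm/a
  ⇒ r_corr(copper) = 0.9758 μm/a
ISO 9224: D(t) = r_corr · t^b with b = 0.667 (copper, B1)
  D(18) = 0.9758 × 18^0.667 = 0.9758 × 6.875 = 6.709 μm

D(18) = 6.71 μm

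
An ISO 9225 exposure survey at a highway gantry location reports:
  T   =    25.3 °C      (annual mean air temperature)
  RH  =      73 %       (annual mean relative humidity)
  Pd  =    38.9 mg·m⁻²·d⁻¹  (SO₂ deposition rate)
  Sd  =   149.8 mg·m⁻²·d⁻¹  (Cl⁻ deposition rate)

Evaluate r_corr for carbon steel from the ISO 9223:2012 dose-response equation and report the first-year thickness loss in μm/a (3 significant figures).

r_corr = 92.1 μm/a

carbon steel: temperature factor f = -0.054·(15.3) = -0.8262
  sulphur-dioxide contribution → 22.39 μm/a
  chloride contribution → 69.68 μm/a
  ⇒ r_corr(carbon steel) = 92.07 μm/a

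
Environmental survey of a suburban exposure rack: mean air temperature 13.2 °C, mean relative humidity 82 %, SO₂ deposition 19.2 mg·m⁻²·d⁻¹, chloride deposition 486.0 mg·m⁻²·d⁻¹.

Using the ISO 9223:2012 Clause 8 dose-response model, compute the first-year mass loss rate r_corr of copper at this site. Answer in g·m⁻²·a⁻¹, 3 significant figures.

copper: f(T) = -0.080·(T−10) [T>10 °C] = -0.2560
  SO₂ term: 0.0053·19.2^0.26·exp(0.059·82-0.2560) = 1.117
  Sd branch = 0.01025·Sd^0.27·e^(0.036·RH+0.049·T) = 1.991 μm/a
  r_corr = 1.117 + 1.991 = 3.107 μm/a
Convert to mass loss: 3.107 μm/a × 8.96 g/cm³ = 27.84 g·m⁻²·a⁻¹

r_corr = 27.8 g·m⁻²·a⁻¹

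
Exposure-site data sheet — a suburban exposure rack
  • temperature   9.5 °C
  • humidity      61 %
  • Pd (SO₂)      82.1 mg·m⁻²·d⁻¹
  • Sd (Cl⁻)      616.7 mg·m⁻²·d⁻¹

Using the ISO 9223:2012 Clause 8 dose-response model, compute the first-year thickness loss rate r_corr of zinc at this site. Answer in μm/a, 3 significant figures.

zinc: T≤10 °C ⇒ hinge +0.038·(9.5−10) = -0.0190
  Pd branch = 0.0129·Pd^0.44·e^(0.046·RH+f) = 1.456 μm/a
  Sd branch = 0.0175·Sd^0.57·e^(0.008·RH+0.085·T) = 2.489 μm/a
  r_corr = 1.456 + 2.489 = 3.945 μm/a

r_corr = 3.95 μm/a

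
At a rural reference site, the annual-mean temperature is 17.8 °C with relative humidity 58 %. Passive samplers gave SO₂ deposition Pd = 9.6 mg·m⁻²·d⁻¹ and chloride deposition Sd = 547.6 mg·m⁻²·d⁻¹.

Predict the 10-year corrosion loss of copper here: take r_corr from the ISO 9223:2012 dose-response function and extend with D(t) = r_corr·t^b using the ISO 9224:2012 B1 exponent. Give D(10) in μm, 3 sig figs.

copper: f(T) = -0.080·(T−10) [T>10 °C] = -0.6240
  Pd branch = 0.0053·Pd^0.26·e^(0.059·RH+f) = 0.1566 μm/a
  Cl⁻ term: 0.01025·547.6^0.27·exp(0.036·58+0.049·17.8) = 1.086
  r_corr = 0.1566 + 1.086 = 1.242 μm/a
ISO 9224: D(t) = r_corr · t^b with b = 0.667 (copper, B1)
  D(10) = 1.242 × 10^0.667 = 1.242 × 4.645 = 5.771 μm

D(10) = 5.77 μm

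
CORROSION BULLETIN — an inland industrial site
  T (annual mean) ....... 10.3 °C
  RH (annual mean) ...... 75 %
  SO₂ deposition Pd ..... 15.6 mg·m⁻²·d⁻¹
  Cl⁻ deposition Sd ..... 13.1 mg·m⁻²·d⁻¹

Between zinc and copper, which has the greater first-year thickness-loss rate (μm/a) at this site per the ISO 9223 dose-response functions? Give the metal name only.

zinc

zinc: temperature factor f = -0.071·(0.3) = -0.0213
  sulphur-dioxide contribution → 1.332 μm/a
  chloride contribution → 0.3317 μm/a
  ⇒ r_corr(zinc) = 1.664 μm/a
copper: f(T) = -0.080·(T−10) [T>10 °C] = -0.0240
  sulphur-dioxide contribution → 0.8827 μm/a
  chloride contribution → 0.506 μm/a
  total first-year rate 1.389 μm/a
Ordering by μm/a: zinc (1.66) > copper (1.39)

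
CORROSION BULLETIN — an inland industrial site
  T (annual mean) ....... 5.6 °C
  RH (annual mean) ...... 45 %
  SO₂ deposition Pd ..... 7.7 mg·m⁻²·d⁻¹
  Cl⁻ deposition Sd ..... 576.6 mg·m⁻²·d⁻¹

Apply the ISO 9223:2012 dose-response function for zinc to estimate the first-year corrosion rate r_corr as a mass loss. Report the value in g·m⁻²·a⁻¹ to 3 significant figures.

r_corr = 12.3 g·m⁻²·a⁻¹

zinc: temperature factor f = +0.038·(-4.4) = -0.1672
  Pd branch = 0.0129·Pd^0.44·e^(0.046·RH+f) = 0.2123 μm/a
  Sd branch = 0.0175·Sd^0.57·e^(0.008·RH+0.085·T) = 1.513 μm/a
  r_corr = 0.2123 + 1.513 = 1.725 μm/a
Convert to mass loss: 1.725 μm/a × 7.14 g/cm³ = 12.32 g·m⁻²·a⁻¹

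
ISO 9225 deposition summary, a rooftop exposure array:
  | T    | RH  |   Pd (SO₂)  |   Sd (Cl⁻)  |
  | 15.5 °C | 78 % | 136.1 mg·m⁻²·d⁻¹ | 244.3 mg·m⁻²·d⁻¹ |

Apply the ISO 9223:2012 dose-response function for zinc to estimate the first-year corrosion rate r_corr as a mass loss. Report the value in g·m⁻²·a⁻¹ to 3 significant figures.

r_corr = 39.6 g·m⁻²·a⁻¹

zinc: temperature factor f = -0.071·(5.5) = -0.3905
  sulphur-dioxide contribution → 2.742 μm/a
  chloride contribution → 2.801 μm/a
  ⇒ r_corr(zinc) = 5.544 μm/a
Convert to mass loss: 5.544 μm/a × 7.14 g/cm³ = 39.58 g·m⁻²·a⁻¹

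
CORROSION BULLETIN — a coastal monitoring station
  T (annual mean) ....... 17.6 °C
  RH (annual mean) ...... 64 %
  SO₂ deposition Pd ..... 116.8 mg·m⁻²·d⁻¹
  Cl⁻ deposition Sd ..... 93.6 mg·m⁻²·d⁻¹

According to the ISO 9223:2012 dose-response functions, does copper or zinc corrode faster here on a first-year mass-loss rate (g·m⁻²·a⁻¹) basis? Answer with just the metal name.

copper: temperature factor f = -0.080·(7.6) = -0.6080
  sulphur-dioxide contribution → 0.4342 μm/a
  chloride contribution → 0.8282 μm/a
  ⇒ r_corr(copper) = 1.262 μm/a
  mass loss = 1.262 μm/a × 8.96 g/cm³ = 11.31 g·m⁻²·a⁻¹
zinc: f(T) = -0.071·(T−10) [T>10 °C] = -0.5396
  sulphur-dioxide contribution → 1.16 μm/a
  chloride contribution → 1.733 μm/a
  total first-year rate 2.893 μm/a
  mass loss = 2.893 μm/a × 7.14 g/cm³ = 20.65 g·m⁻²·a⁻¹
Ordering by g·m⁻²·a⁻¹: zinc (20.7) > copper (11.3)

zinc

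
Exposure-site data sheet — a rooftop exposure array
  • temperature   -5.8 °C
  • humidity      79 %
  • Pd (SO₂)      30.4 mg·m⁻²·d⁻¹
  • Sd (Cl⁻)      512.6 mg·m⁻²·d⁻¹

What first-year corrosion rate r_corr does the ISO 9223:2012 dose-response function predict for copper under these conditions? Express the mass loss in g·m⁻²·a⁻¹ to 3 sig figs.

r_corr = 8.07 g·m⁻²·a⁻¹

copper: T≤10 °C ⇒ hinge +0.126·(-5.8−10) = -1.9908
  sulphur-dioxide contribution → 0.186 μm/a
  chloride contribution → 0.7146 μm/a
  total first-year rate 0.9006 μm/a
Convert to mass loss: 0.9006 μm/a × 8.96 g/cm³ = 8.069 g·m⁻²·a⁻¹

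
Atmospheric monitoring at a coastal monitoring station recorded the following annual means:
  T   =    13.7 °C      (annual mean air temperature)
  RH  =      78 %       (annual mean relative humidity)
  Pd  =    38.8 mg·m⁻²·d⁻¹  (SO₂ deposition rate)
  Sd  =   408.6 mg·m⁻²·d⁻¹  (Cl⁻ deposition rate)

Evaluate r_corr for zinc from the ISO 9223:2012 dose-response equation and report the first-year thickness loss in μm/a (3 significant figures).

zinc: temperature factor f = -0.071·(3.7) = -0.2627
  Pd branch = 0.0129·Pd^0.44·e^(0.046·RH+f) = 1.794 μm/a
  Cl⁻ term: 0.0175·408.6^0.57·exp(0.008·78+0.085·13.7) = 3.223
  sum: 1.794 + 3.223 → r_corr = 5.017 μm/a

r_corr = 5.02 μm/a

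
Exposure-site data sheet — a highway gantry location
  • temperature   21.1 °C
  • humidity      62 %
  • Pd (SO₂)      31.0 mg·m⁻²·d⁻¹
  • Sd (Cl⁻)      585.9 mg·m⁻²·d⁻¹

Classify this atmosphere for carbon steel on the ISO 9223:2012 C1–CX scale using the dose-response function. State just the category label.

C5

carbon steel: f(T) = -0.054·(T−10) [T>10 °C] = -0.5994
  Pd branch = 1.77·Pd^0.52·e^(0.02·RH+f) = 20.03 μm/a
  Cl⁻ term: 0.102·585.9^0.62·exp(0.033·62+0.04·21.1) = 95.45
  r_corr = 20.03 + 95.45 = 115.5 μm/a
115 μm/a falls in (80, 200] for carbon steel → category C5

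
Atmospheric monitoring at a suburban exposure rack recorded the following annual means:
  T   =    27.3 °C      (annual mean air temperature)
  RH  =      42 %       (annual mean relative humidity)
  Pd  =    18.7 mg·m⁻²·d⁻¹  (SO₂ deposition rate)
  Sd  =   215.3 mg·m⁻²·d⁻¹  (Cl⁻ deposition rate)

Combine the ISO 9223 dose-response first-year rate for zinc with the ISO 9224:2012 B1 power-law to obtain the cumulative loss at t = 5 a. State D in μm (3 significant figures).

zinc: f(T) = -0.071·(T−10) [T>10 °C] = -1.2283
  SO₂ term: 0.0129·18.7^0.44·exp(0.046·42-1.2283) = 0.09458
  Cl⁻ term: 0.0175·215.3^0.57·exp(0.008·42+0.085·27.3) = 5.328
  r_corr = 0.09458 + 5.328 = 5.423 μm/a
Long-term exponent b (ISO 9224 Table 2, B1) = 0.813
  D(5) = 5.423 × 5^0.813 = 5.423 × 3.701 = 20.07 μm

D(5) = 20.1 μm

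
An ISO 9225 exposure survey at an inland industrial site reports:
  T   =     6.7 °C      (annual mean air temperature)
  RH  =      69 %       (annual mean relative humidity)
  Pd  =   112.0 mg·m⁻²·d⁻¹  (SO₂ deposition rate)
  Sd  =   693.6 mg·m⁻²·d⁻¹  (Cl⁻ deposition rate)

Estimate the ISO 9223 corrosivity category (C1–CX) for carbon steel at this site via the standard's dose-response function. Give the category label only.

carbon steel: T≤10 °C ⇒ hinge +0.150·(6.7−10) = -0.4950
  Pd branch = 1.77·Pd^0.52·e^(0.02·RH+f) = 49.88 μm/a
  Cl⁻ term: 0.102·693.6^0.62·exp(0.033·69+0.04·6.7) = 75.05
  sum: 49.88 + 75.05 → r_corr = 124.9 μm/a
ISO 9223 Table 2 (carbon steel): 80 < 125 ≤ 200 μm/a ⇒ C5

C5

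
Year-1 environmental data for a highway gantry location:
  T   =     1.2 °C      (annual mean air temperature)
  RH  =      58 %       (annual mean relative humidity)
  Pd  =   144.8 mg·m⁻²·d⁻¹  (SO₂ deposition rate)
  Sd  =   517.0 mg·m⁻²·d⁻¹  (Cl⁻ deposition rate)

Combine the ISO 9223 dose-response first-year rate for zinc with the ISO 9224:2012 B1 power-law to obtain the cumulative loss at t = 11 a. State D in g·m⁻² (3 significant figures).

D(11) = 114 g·m⁻²

zinc: f(T) = +0.038·(T−10) [T≤10 °C] = -0.3344
  sulphur-dioxide contribution → 1.188 μm/a
  chloride contribution → 1.085 μm/a
  total first-year rate 2.273 μm/a
Power-law: D(11) = r_corr · 11^0.813
  D(11) = 2.273 × 11^0.813 = 2.273 × 7.025 = 15.97 μm
  Mass loss = 15.97 μm × 7.14 g/cm³ = 114 g·m⁻²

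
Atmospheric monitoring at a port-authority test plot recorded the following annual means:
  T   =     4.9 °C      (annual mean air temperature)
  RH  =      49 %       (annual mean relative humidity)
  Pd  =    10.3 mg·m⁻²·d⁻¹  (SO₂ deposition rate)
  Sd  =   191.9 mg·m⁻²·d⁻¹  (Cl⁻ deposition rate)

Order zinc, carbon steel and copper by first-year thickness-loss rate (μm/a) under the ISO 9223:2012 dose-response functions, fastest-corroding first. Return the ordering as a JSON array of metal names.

["carbon steel", "zinc", "copper"]

zinc: f(T) = +0.038·(T−10) [T≤10 °C] = -0.1938
  Pd branch = 0.0129·Pd^0.44·e^(0.046·RH+f) = 0.2825 μm/a
  Cl⁻ term: 0.0175·191.9^0.57·exp(0.008·49+0.085·4.9) = 0.7862
  r_corr = 0.2825 + 0.7862 = 1.069 μm/a
carbon steel: f(T) = +0.150·(T−10) [T≤10 °C] = -0.7650
  SO₂ term: 1.77·10.3^0.52·exp(0.02·49-0.7650) = 7.379
  Sd branch = 0.102·Sd^0.62·e^(0.033·RH+0.04·T) = 16.27 μm/a
  sum: 7.379 + 16.27 → r_corr = 23.65 μm/a
copper: T≤10 °C ⇒ hinge +0.126·(4.9−10) = -0.6426
  Pd branch = 0.0053·Pd^0.26·e^(0.059·RH+f) = 0.09206 μm/a
  Sd branch = 0.01025·Sd^0.27·e^(0.036·RH+0.049·T) = 0.3144 μm/a
  sum: 0.09206 + 0.3144 → r_corr = 0.4065 μm/a
Ordering by μm/a: carbon steel (23.7) > zinc (1.07) > copper (0.406)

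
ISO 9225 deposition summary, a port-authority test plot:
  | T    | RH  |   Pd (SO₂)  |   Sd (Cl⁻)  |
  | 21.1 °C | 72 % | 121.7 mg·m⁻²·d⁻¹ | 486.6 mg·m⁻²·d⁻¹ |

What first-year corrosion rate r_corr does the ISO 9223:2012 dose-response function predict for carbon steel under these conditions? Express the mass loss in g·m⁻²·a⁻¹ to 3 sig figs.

r_corr = 1.32e+03 g·m⁻²·a⁻¹

carbon steel: f(T) = -0.054·(T−10) [T>10 °C] = -0.5994
  SO₂ term: 1.77·121.7^0.52·exp(0.02·72-0.5994) = 49.82
  Sd branch = 0.102·Sd^0.62·e^(0.033·RH+0.04·T) = 118.3 μm/a
  sum: 49.82 + 118.3 → r_corr = 168.1 μm/a
Convert to mass loss: 168.1 μm/a × 7.85 g/cm³ = 1320 g·m⁻²·a⁻¹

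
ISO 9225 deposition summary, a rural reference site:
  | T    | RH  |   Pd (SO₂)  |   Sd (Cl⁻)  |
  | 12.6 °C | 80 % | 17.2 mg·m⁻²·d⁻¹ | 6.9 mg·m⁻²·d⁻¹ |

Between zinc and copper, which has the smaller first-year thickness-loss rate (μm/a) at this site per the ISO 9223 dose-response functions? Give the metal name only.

zinc: T>10 °C ⇒ hinge -0.071·(12.6−10) = -0.1846
  SO₂ term: 0.0129·17.2^0.44·exp(0.046·80-0.1846) = 1.487
  Sd branch = 0.0175·Sd^0.57·e^(0.008·RH+0.085·T) = 0.2912 μm/a
  sum: 1.487 + 0.2912 → r_corr = 1.778 μm/a
copper: T>10 °C ⇒ hinge -0.080·(12.6−10) = -0.2080
  SO₂ term: 0.0053·17.2^0.26·exp(0.059·80-0.2080) = 1.012
  Sd branch = 0.01025·Sd^0.27·e^(0.036·RH+0.049·T) = 0.5703 μm/a
  sum: 1.012 + 0.5703 → r_corr = 1.582 μm/a
Ordering by μm/a: zinc (1.78) > copper (1.58)

copper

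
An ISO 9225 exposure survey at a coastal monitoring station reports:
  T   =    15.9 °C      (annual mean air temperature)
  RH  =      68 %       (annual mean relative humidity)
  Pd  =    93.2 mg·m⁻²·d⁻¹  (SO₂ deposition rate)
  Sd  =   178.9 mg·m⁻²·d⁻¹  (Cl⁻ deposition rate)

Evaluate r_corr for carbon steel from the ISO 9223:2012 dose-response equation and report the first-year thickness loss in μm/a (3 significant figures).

carbon steel: temperature factor f = -0.054·(5.9) = -0.3186
  SO₂ term: 1.77·93.2^0.52·exp(0.02·68-0.3186) = 53.01
  Sd branch = 0.102·Sd^0.62·e^(0.033·RH+0.04·T) = 45.29 μm/a
  r_corr = 53.01 + 45.29 = 98.3 μm/a

r_corr = 98.3 μm/a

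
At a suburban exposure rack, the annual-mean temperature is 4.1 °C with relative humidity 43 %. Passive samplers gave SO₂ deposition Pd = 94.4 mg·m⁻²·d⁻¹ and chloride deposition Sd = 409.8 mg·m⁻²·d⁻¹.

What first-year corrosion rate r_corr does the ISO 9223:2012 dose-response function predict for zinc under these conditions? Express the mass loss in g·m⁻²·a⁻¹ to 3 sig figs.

zinc: temperature factor f = +0.038·(-5.9) = -0.2242
  sulphur-dioxide contribution → 0.5511 μm/a
  chloride contribution → 1.079 μm/a
  total first-year rate 1.63 μm/a
Convert to mass loss: 1.63 μm/a × 7.14 g/cm³ = 11.64 g·m⁻²·a⁻¹

r_corr = 11.6 g·m⁻²·a⁻¹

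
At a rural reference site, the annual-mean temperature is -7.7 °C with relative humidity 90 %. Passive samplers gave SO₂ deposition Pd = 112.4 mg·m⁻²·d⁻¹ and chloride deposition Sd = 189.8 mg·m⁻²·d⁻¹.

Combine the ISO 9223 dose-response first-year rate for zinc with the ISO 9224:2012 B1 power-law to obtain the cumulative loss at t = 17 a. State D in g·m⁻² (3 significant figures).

zinc: T≤10 °C ⇒ hinge +0.038·(-7.7−10) = -0.6726
  Pd branch = 0.0129·Pd^0.44·e^(0.046·RH+f) = 3.302 μm/a
  Sd branch = 0.0175·Sd^0.57·e^(0.008·RH+0.085·T) = 0.3716 μm/a
  sum: 3.302 + 0.3716 → r_corr = 3.674 μm/a
ISO 9224: D(t) = r_corr · t^b with b = 0.813 (zinc, B1)
  D(17) = 3.674 × 17^0.813 = 3.674 × 10.01 = 36.77 μm
  Mass loss = 36.77 μm × 7.14 g/cm³ = 262.5 g·m⁻²

D(17) = 263 g·m⁻²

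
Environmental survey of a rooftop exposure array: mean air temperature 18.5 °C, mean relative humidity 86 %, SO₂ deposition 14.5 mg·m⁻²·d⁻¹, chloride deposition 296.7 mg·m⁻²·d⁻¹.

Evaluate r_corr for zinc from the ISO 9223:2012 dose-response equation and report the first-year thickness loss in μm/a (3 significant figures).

r_corr = 5.50 μm/a

zinc: temperature factor f = -0.071·(8.5) = -0.6035
  sulphur-dioxide contribution → 1.196 μm/a
  chloride contribution → 4.305 μm/a
  total first-year rate 5.501 μm/a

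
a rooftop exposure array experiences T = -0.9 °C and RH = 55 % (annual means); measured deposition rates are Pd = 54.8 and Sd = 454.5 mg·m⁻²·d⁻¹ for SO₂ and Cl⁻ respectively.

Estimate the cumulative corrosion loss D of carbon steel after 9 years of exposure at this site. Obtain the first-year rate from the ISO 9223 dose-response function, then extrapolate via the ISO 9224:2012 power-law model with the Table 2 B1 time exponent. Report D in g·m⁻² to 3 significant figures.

carbon steel: f(T) = +0.150·(T−10) [T≤10 °C] = -1.6350
  Pd branch = 1.77·Pd^0.52·e^(0.02·RH+f) = 8.314 μm/a
  Sd branch = 0.102·Sd^0.62·e^(0.033·RH+0.04·T) = 26.85 μm/a
  sum: 8.314 + 26.85 → r_corr = 35.16 μm/a
Power-law: D(9) = r_corr · 9^0.523
  D(9) = 35.16 × 9^0.523 = 35.16 × 3.156 = 110.9 μm
  Mass loss = 110.9 μm × 7.85 g/cm³ = 870.9 g·m⁻²

D(9) = 871 g·m⁻²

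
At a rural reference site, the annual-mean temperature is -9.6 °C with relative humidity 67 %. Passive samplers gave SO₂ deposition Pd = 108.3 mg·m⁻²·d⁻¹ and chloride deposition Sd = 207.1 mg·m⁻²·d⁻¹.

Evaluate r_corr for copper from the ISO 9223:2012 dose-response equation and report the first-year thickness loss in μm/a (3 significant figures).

copper: temperature factor f = +0.126·(-19.6) = -2.4696
  Pd branch = 0.0053·Pd^0.26·e^(0.059·RH+f) = 0.07898 μm/a
  Sd branch = 0.01025·Sd^0.27·e^(0.036·RH+0.049·T) = 0.3015 μm/a
  sum: 0.07898 + 0.3015 → r_corr = 0.3805 μm/a

r_corr = 0.381 μm/a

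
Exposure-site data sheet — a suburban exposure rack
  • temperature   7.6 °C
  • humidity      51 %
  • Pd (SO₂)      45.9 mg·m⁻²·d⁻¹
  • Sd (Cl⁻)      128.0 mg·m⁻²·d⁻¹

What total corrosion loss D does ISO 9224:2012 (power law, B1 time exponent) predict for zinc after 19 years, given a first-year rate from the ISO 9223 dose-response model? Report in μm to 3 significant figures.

zinc: f(T) = +0.038·(T−10) [T≤10 °C] = -0.0912
  SO₂ term: 0.0129·45.9^0.44·exp(0.046·51-0.0912) = 0.6623
  Cl⁻ term: 0.0175·128.0^0.57·exp(0.008·51+0.085·7.6) = 0.7978
  sum: 0.6623 + 0.7978 → r_corr = 1.46 μm/a
Long-term exponent b (ISO 9224 Table 2, B1) = 0.813
  D(19) = 1.46 × 19^0.813 = 1.46 × 10.96 = 16 μm

D(19) = 16.0 μm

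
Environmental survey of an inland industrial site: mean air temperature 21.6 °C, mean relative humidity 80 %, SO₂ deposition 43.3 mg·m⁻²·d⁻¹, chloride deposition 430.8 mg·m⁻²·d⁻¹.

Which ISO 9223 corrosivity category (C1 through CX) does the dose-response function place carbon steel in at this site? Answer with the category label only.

C5

carbon steel: T>10 °C ⇒ hinge -0.054·(21.6−10) = -0.6264
  Pd branch = 1.77·Pd^0.52·e^(0.02·RH+f) = 33.25 μm/a
  Cl⁻ term: 0.102·430.8^0.62·exp(0.033·80+0.04·21.6) = 145.8
  sum: 33.25 + 145.8 → r_corr = 179 μm/a
ISO 9223 Table 2 (carbon steel): 80 < 179 ≤ 200 μm/a ⇒ C5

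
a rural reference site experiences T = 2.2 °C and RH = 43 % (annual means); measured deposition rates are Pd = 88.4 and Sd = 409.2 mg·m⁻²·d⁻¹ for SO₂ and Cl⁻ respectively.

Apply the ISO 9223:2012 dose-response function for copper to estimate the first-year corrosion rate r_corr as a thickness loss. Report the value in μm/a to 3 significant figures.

r_corr = 0.353 μm/a

copper: temperature factor f = +0.126·(-7.8) = -0.9828
  sulphur-dioxide contribution → 0.08041 μm/a
  chloride contribution → 0.2723 μm/a
  total first-year rate 0.3527 μm/a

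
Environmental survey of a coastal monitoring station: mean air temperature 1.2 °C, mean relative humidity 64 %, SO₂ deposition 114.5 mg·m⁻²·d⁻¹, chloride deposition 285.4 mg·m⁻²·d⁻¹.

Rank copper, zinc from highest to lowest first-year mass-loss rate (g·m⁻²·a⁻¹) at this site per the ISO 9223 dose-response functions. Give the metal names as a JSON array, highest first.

["zinc", "copper"]

copper: temperature factor f = +0.126·(-8.8) = -1.1088
  SO₂ term: 0.0053·114.5^0.26·exp(0.059·64-1.1088) = 0.2618
  Sd branch = 0.01025·Sd^0.27·e^(0.036·RH+0.049·T) = 0.501 μm/a
  sum: 0.2618 + 0.501 → r_corr = 0.7628 μm/a
  mass loss = 0.7628 μm/a × 8.96 g/cm³ = 6.834 g·m⁻²·a⁻¹
zinc: f(T) = +0.038·(T−10) [T≤10 °C] = -0.3344
  SO₂ term: 0.0129·114.5^0.44·exp(0.046·64-0.3344) = 1.412
  Sd branch = 0.0175·Sd^0.57·e^(0.008·RH+0.085·T) = 0.8115 μm/a
  r_corr = 1.412 + 0.8115 = 2.223 μm/a
  mass loss = 2.223 μm/a × 7.14 g/cm³ = 15.88 g·m⁻²·a⁻¹
Ordering by g·m⁻²·a⁻¹: zinc (15.9) > copper (6.83)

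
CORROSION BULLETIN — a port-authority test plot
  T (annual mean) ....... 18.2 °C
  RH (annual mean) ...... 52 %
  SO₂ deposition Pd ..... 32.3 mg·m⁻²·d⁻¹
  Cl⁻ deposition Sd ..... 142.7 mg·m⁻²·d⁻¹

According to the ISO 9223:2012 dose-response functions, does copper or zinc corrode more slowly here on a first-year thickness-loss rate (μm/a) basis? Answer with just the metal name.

copper

copper: f(T) = -0.080·(T−10) [T>10 °C] = -0.6560
  Pd branch = 0.0053·Pd^0.26·e^(0.059·RH+f) = 0.1459 μm/a
  Sd branch = 0.01025·Sd^0.27·e^(0.036·RH+0.049·T) = 0.6205 μm/a
  sum: 0.1459 + 0.6205 → r_corr = 0.7664 μm/a
zinc: temperature factor f = -0.071·(8.2) = -0.5822
  Pd branch = 0.0129·Pd^0.44·e^(0.046·RH+f) = 0.3636 μm/a
  Sd branch = 0.0175·Sd^0.57·e^(0.008·RH+0.085·T) = 2.107 μm/a
  r_corr = 0.3636 + 2.107 = 2.47 μm/a
Ordering by μm/a: zinc (2.47) > copper (0.766)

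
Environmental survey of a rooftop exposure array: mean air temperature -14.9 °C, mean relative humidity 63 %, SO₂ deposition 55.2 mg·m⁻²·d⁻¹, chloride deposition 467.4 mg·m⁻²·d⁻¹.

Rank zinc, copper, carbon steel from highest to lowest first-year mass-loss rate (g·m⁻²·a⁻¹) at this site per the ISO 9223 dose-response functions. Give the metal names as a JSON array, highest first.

zinc: T≤10 °C ⇒ hinge +0.038·(-14.9−10) = -0.9462
  Pd branch = 0.0129·Pd^0.44·e^(0.046·RH+f) = 0.5305 μm/a
  Sd branch = 0.0175·Sd^0.57·e^(0.008·RH+0.085·T) = 0.2714 μm/a
  r_corr = 0.5305 + 0.2714 = 0.8019 μm/a
  mass loss = 0.8019 μm/a × 7.14 g/cm³ = 5.726 g·m⁻²·a⁻¹
copper: f(T) = +0.126·(T−10) [T≤10 °C] = -3.1374
  Pd branch = 0.0053·Pd^0.26·e^(0.059·RH+f) = 0.02685 μm/a
  Cl⁻ term: 0.01025·467.4^0.27·exp(0.036·63+0.049·-14.9) = 0.2509
  r_corr = 0.02685 + 0.2509 = 0.2777 μm/a
  mass loss = 0.2777 μm/a × 8.96 g/cm³ = 2.488 g·m⁻²·a⁻¹
carbon steel: f(T) = +0.150·(T−10) [T≤10 °C] = -3.7350
  SO₂ term: 1.77·55.2^0.52·exp(0.02·63-3.7350) = 1.199
  Cl⁻ term: 0.102·467.4^0.62·exp(0.033·63+0.04·-14.9) = 20.32
  r_corr = 1.199 + 20.32 = 21.52 μm/a
  mass loss = 21.52 μm/a × 7.85 g/cm³ = 168.9 g·m⁻²·a⁻¹
Ordering by g·m⁻²·a⁻¹: carbon steel (169) > zinc (5.73) > copper (2.49)

["carbon steel", "zinc", "copper"]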